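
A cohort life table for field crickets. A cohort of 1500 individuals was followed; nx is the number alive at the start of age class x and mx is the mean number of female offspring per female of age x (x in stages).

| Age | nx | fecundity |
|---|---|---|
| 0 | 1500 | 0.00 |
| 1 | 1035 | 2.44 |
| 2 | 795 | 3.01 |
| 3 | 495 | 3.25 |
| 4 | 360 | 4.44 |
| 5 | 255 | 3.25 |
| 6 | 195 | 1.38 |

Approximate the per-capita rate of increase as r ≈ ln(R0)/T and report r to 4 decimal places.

lx = nx/n0 = nx/1500: 1, 0.69, 0.53, 0.33, 0.24, 0.17, 0.13
R0 = Σ lx·mx = 0 + 1.6836 + 1.5953 + 1.0725 + 1.0656 + 0.5525 + 0.1794 = 6.1489
Σ x·lx·mx = 16.193; T = 16.193/6.1489 = 2.63348…
r ≈ ln(R0)/T = ln(6.1489)/2.63348… = 0.689686… → 0.6897

0.6897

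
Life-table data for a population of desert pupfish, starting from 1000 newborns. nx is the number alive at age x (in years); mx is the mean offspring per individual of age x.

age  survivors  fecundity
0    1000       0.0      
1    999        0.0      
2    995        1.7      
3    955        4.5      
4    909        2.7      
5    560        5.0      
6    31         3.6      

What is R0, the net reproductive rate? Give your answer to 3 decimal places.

lx = nx/n0 = nx/1000: 1, 0.999, 0.995, 0.955, 0.909, 0.56, 0.031
lx·mx by age: 0, 0, 1.6915, 4.2975, 2.4543, 2.8, 0.1116
R0 = Σ lx·mx = 11.3549 → 11.355

11.355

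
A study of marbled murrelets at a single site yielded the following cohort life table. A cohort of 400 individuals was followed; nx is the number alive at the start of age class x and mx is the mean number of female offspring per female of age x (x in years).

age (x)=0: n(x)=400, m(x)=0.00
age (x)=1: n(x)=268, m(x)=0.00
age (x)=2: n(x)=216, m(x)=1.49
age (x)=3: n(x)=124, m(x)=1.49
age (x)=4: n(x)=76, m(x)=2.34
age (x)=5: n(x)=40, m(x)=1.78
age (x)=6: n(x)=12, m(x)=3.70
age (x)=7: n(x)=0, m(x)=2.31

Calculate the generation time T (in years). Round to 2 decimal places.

lx = nx/n0 = nx/400: 1, 0.67, 0.54, 0.31, 0.19, 0.1, 0.03, 0
lx·mx: 0, 0, 0.8046, 0.4619, 0.4446, 0.178, 0.111, 0 → R0 = 2.0001
x·lx·mx: 0, 0, 1.6092, 1.3857, 1.7784, 0.89, 0.666, 0 → Σ = 6.3293
T = 6.3293 / 2.0001 = 3.164492… → 3.16

3.16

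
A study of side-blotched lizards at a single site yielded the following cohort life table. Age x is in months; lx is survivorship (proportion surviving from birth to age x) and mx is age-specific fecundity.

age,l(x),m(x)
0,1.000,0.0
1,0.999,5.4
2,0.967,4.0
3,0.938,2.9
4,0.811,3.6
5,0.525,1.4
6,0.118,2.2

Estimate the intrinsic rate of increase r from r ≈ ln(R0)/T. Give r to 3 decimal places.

R0 = Σ lx·mx = 0 + 5.3946 + 3.868 + 2.7202 + 2.9196 + 0.735 + 0.2596 = 15.897
Σ x·lx·mx = 38.2022; T = 38.2022/15.897 = 2.40311…
r ≈ ln(R0)/T = ln(15.897)/2.40311… = 1.15106… → 1.151

1.151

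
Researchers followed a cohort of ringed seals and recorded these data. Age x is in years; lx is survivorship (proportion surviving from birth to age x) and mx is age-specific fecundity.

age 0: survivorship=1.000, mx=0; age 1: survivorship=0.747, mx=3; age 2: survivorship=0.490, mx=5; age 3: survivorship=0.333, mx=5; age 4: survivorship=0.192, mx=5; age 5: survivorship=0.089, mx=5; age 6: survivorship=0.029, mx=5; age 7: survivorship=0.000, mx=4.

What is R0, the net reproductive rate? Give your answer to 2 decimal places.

7.91

lx·mx by age: 0, 2.241, 2.45, 1.665, 0.96, 0.445, 0.145, 0
R0 = Σ lx·mx = 7.906 → 7.91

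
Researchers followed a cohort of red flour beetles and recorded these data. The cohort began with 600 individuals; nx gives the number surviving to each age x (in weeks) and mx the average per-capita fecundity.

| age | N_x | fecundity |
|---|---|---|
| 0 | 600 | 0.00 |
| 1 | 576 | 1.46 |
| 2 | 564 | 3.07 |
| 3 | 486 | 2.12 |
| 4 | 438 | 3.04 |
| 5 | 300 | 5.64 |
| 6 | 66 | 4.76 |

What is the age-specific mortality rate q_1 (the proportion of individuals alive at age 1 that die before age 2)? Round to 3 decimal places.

lx = nx/n0 = nx/600: 1, 0.96, 0.94, 0.81, 0.73, 0.5, 0.11
q_1 = (l_1 − l_2) / l_1 = (0.96 − 0.94) / 0.96
     = 0.02 / 0.96 = 0.020833… → 0.021

0.021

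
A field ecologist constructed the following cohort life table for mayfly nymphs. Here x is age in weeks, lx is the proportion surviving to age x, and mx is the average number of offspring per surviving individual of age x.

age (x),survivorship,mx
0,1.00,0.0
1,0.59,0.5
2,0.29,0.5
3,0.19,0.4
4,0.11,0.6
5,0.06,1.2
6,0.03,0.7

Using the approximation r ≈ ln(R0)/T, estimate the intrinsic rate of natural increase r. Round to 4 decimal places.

R0 = Σ lx·mx = 0 + 0.295 + 0.145 + 0.076 + 0.066 + 0.072 + 0.021 = 0.675
Σ x·lx·mx = 1.563; T = 1.563/0.675 = 2.31556…
r ≈ ln(R0)/T = ln(0.675)/2.31556… = -0.16974… → -0.1697

-0.1697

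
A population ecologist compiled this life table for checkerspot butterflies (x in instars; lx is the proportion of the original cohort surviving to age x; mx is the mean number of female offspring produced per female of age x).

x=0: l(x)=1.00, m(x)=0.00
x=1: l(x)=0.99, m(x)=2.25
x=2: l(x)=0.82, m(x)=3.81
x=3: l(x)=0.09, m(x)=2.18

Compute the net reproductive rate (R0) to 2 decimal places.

5.55

lx·mx by age: 0, 2.2275, 3.1242, 0.1962
R0 = Σ lx·mx = 5.5479 → 5.55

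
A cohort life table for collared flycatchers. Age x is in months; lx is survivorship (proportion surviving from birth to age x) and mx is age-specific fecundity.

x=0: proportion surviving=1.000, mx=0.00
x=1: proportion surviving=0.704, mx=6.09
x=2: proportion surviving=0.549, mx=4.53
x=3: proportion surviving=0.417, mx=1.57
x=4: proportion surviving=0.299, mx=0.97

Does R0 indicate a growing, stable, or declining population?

growing

R0 = Σ lx·mx = 0 + 4.28736 + 2.48697 + 0.65469 + 0.29003 = 7.71905
R0 > 1, so the population is growing.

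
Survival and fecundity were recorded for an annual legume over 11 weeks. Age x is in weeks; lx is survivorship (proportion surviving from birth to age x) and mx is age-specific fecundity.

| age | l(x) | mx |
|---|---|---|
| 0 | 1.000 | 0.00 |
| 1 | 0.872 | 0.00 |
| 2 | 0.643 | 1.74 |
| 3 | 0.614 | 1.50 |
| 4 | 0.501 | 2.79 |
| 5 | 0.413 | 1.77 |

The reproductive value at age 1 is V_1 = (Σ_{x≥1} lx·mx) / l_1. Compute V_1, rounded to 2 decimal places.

4.78

lx·mx for x ≥ 1: 0, 1.11882, 0.921, 1.39779, 0.73101 → sum = 4.16862
V_1 = 4.16862 / l_1 = 4.16862 / 0.872 = 4.780528… → 4.78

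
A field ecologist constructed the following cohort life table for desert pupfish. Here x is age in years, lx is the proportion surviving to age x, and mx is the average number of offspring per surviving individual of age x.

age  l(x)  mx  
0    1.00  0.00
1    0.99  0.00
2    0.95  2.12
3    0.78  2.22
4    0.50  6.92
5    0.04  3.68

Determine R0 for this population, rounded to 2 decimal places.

lx·mx by age: 0, 0, 2.014, 1.7316, 3.46, 0.1472
R0 = Σ lx·mx = 7.3528 → 7.35

7.35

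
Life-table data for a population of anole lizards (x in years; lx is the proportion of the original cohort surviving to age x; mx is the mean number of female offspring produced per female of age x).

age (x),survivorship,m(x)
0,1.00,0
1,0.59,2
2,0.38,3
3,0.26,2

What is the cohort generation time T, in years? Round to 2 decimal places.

lx·mx: 0, 1.18, 1.14, 0.52 → R0 = 2.84
x·lx·mx: 0, 1.18, 2.28, 1.56 → Σ = 5.02
T = 5.02 / 2.84 = 1.767606… → 1.77

1.77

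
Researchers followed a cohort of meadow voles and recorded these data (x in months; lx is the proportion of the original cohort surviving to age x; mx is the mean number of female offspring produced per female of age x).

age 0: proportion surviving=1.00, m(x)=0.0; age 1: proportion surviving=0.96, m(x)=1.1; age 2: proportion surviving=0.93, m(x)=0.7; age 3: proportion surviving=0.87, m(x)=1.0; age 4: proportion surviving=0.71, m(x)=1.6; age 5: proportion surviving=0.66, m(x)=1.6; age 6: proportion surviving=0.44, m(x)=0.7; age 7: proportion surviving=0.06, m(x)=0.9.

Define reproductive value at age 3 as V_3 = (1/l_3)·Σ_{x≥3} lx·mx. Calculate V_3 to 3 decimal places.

3.936

lx·mx for x ≥ 3: 0.87, 1.136, 1.056, 0.308, 0.054 → sum = 3.424
V_3 = 3.424 / l_3 = 3.424 / 0.87 = 3.935632… → 3.936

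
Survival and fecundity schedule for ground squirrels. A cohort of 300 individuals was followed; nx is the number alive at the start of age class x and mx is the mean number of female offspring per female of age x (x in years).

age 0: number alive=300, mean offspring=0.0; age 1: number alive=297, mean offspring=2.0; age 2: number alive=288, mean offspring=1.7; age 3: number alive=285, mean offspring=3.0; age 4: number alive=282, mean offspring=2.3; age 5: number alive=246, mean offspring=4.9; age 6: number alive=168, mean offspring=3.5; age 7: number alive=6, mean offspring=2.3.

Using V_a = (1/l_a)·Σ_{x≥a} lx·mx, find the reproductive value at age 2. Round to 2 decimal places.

lx = nx/n0 = nx/300: 1, 0.99, 0.96, 0.95, 0.94, 0.82, 0.56, 0.02
lx·mx for x ≥ 2: 1.632, 2.85, 2.162, 4.018, 1.96, 0.046 → sum = 12.668
V_2 = 12.668 / l_2 = 12.668 / 0.96 = 13.195833… → 13.20

13.20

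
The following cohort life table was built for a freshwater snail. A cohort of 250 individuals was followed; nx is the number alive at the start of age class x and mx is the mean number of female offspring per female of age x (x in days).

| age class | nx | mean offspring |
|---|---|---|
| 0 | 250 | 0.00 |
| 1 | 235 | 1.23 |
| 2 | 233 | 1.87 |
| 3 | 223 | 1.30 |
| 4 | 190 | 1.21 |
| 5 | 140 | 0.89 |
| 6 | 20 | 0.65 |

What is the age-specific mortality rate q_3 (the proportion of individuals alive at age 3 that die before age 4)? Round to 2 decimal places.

0.15

lx = nx/n0 = nx/250: 1, 0.94, 0.932, 0.892, 0.76, 0.56, 0.08
q_3 = (l_3 − l_4) / l_3 = (0.892 − 0.76) / 0.892
     = 0.132 / 0.892 = 0.147982… → 0.15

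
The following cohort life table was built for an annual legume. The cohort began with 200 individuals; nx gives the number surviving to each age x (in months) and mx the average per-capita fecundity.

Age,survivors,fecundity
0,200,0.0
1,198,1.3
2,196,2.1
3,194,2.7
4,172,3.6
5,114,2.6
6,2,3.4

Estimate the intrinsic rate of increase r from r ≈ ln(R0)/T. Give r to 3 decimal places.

lx = nx/n0 = nx/200: 1, 0.99, 0.98, 0.97, 0.86, 0.57, 0.01
R0 = Σ lx·mx = 0 + 1.287 + 2.058 + 2.619 + 3.096 + 1.482 + 0.034 = 10.576
Σ x·lx·mx = 33.258; T = 33.258/10.576 = 3.14467…
r ≈ ln(R0)/T = ln(10.576)/3.14467… = 0.75003… → 0.750

0.750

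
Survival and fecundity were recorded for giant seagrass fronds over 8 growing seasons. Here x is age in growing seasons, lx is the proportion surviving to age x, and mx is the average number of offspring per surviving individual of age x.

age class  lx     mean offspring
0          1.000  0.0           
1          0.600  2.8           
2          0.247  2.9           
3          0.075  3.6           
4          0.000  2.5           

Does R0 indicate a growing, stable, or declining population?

R0 = Σ lx·mx = 0 + 1.68 + 0.7163 + 0.27 + 0 = 2.6663
R0 > 1, so the population is growing.

growing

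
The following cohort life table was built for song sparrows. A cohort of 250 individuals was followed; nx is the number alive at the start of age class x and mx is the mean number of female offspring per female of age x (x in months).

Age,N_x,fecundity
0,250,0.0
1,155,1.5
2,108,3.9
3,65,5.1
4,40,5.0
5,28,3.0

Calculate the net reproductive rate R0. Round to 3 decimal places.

lx = nx/n0 = nx/250: 1, 0.62, 0.432, 0.26, 0.16, 0.112
lx·mx by age: 0, 0.93, 1.6848, 1.326, 0.8, 0.336
R0 = Σ lx·mx = 5.0768 → 5.077

5.077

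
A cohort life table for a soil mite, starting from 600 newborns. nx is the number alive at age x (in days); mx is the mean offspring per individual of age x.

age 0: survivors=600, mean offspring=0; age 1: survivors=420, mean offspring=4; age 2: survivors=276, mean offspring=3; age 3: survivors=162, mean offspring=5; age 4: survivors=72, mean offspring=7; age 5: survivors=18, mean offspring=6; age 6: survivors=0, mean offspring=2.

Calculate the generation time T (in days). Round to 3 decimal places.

2.118

lx = nx/n0 = nx/600: 1, 0.7, 0.46, 0.27, 0.12, 0.03, 0
lx·mx: 0, 2.8, 1.38, 1.35, 0.84, 0.18, 0 → R0 = 6.55
x·lx·mx: 0, 2.8, 2.76, 4.05, 3.36, 0.9, 0 → Σ = 13.87
T = 13.87 / 6.55 = 2.117557… → 2.118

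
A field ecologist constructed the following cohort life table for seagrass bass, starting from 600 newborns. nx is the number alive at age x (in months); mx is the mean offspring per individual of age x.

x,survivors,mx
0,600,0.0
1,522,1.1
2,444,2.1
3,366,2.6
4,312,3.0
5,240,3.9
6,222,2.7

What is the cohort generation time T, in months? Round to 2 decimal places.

lx = nx/n0 = nx/600: 1, 0.87, 0.74, 0.61, 0.52, 0.4, 0.37
lx·mx: 0, 0.957, 1.554, 1.586, 1.56, 1.56, 0.999 → R0 = 8.216
x·lx·mx: 0, 0.957, 3.108, 4.758, 6.24, 7.8, 5.994 → Σ = 28.857
T = 28.857 / 8.216 = 3.512293… → 3.51

3.51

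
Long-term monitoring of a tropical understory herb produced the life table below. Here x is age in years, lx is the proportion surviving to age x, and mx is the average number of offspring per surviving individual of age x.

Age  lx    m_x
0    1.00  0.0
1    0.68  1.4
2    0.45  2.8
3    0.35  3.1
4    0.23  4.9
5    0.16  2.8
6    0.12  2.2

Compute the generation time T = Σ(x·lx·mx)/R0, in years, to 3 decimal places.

2.932

lx·mx: 0, 0.952, 1.26, 1.085, 1.127, 0.448, 0.264 → R0 = 5.136
x·lx·mx: 0, 0.952, 2.52, 3.255, 4.508, 2.24, 1.584 → Σ = 15.059
T = 15.059 / 5.136 = 2.932048… → 2.932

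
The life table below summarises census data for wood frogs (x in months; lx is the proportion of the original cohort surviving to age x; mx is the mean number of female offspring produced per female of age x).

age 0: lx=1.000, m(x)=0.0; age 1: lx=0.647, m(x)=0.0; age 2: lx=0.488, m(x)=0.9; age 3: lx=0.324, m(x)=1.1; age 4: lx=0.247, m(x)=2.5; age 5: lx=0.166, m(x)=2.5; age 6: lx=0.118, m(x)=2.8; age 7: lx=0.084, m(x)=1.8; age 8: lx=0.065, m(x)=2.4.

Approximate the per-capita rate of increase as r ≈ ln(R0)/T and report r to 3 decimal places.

0.206

R0 = Σ lx·mx = 0 + 0 + 0.4392 + 0.3564 + 0.6175 + 0.415 + 0.3304 + 0.1512 + 0.156 = 2.4657
Σ x·lx·mx = 10.7814; T = 10.7814/2.4657 = 4.37255…
r ≈ ln(R0)/T = ln(2.4657)/4.37255… = 0.2064… → 0.206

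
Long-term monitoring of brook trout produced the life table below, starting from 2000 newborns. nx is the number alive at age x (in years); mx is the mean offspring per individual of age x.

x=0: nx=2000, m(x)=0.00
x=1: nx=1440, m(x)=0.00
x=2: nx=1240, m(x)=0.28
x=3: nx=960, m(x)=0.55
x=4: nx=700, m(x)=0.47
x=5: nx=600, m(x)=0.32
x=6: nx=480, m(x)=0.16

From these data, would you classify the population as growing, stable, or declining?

lx = nx/n0 = nx/2000: 1, 0.72, 0.62, 0.48, 0.35, 0.3, 0.24
R0 = Σ lx·mx = 0 + 0 + 0.1736 + 0.264 + 0.1645 + 0.096 + 0.0384 = 0.7365
R0 < 1, so the population is declining.

declining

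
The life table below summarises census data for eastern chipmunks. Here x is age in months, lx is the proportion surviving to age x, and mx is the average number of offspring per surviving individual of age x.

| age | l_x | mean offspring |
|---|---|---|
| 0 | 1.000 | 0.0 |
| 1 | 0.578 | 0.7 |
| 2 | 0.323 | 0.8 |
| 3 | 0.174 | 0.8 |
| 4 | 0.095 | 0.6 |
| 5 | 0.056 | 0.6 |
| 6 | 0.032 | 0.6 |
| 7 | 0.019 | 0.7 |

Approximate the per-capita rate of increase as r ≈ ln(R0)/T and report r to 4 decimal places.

-0.0370

R0 = Σ lx·mx = 0 + 0.4046 + 0.2584 + 0.1392 + 0.057 + 0.0336 + 0.0192 + 0.0133 = 0.9253
Σ x·lx·mx = 1.9433; T = 1.9433/0.9253 = 2.10018…
r ≈ ln(R0)/T = ln(0.9253)/2.10018… = -0.036967… → -0.0370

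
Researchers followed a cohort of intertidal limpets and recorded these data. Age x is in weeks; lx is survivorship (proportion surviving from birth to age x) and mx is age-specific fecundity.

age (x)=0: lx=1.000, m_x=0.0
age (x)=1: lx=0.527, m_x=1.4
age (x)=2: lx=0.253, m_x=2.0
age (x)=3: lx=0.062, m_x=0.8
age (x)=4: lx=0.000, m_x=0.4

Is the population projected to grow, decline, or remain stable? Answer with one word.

R0 = Σ lx·mx = 0 + 0.7378 + 0.506 + 0.0496 + 0 = 1.2934
R0 > 1, so the population is growing.

growing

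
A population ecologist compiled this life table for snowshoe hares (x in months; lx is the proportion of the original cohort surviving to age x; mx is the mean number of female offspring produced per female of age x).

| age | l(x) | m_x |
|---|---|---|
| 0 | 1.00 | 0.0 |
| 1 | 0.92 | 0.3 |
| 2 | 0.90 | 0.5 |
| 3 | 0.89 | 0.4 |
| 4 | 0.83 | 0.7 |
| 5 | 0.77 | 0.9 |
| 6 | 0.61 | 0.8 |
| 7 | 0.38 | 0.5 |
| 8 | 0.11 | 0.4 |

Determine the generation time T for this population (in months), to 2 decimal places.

4.11

lx·mx: 0, 0.276, 0.45, 0.356, 0.581, 0.693, 0.488, 0.19, 0.044 → R0 = 3.078
x·lx·mx: 0, 0.276, 0.9, 1.068, 2.324, 3.465, 2.928, 1.33, 0.352 → Σ = 12.643
T = 12.643 / 3.078 = 4.107537… → 4.11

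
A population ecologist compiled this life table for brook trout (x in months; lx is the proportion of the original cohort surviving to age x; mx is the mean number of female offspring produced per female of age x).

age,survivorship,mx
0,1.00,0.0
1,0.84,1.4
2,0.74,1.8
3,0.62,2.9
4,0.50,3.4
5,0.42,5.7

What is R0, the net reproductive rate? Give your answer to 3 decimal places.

lx·mx by age: 0, 1.176, 1.332, 1.798, 1.7, 2.394
R0 = Σ lx·mx = 8.4 → 8.400

8.400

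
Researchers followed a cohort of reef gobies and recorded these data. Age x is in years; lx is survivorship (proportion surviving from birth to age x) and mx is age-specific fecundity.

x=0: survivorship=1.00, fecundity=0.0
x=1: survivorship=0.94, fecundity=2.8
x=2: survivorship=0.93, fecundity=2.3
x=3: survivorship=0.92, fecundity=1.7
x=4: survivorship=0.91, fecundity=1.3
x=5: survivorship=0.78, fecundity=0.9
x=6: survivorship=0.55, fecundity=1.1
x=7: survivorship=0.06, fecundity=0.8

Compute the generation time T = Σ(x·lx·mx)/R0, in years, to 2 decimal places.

lx·mx: 0, 2.632, 2.139, 1.564, 1.183, 0.702, 0.605, 0.048 → R0 = 8.873
x·lx·mx: 0, 2.632, 4.278, 4.692, 4.732, 3.51, 3.63, 0.336 → Σ = 23.81
T = 23.81 / 8.873 = 2.683422… → 2.68

2.68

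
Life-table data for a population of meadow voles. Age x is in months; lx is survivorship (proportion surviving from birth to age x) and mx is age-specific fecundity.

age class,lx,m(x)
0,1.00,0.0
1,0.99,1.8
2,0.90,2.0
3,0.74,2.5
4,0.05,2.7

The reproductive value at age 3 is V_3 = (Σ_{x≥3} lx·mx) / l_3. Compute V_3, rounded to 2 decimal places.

lx·mx for x ≥ 3: 1.85, 0.135 → sum = 1.985
V_3 = 1.985 / l_3 = 1.985 / 0.74 = 2.682432… → 2.68

2.68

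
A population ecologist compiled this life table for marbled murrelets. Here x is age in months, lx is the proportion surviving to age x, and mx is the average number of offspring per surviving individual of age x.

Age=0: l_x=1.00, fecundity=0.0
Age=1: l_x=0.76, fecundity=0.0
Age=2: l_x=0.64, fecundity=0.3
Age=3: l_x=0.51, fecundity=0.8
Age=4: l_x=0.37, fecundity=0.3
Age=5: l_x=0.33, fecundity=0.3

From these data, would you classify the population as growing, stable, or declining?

declining

R0 = Σ lx·mx = 0 + 0 + 0.192 + 0.408 + 0.111 + 0.099 = 0.81
R0 < 1, so the population is declining.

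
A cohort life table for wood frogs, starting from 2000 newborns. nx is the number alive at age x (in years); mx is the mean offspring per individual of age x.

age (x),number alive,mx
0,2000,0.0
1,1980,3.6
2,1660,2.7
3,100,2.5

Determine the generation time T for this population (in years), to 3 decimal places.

lx = nx/n0 = nx/2000: 1, 0.99, 0.83, 0.05
lx·mx: 0, 3.564, 2.241, 0.125 → R0 = 5.93
x·lx·mx: 0, 3.564, 4.482, 0.375 → Σ = 8.421
T = 8.421 / 5.93 = 1.420067… → 1.420

1.420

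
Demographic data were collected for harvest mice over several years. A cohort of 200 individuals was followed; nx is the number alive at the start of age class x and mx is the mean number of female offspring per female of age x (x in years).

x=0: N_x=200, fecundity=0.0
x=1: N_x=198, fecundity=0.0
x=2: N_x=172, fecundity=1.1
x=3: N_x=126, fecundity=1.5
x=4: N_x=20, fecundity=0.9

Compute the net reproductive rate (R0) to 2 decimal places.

1.98

lx = nx/n0 = nx/200: 1, 0.99, 0.86, 0.63, 0.1
lx·mx by age: 0, 0, 0.946, 0.945, 0.09
R0 = Σ lx·mx = 1.981 → 1.98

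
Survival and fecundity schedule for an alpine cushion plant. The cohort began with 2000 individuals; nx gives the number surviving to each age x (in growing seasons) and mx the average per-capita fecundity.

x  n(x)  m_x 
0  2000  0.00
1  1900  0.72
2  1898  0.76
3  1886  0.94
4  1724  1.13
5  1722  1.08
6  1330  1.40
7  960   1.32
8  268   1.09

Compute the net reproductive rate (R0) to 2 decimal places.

5.91

lx = nx/n0 = nx/2000: 1, 0.95, 0.949, 0.943, 0.862, 0.861, 0.665, 0.48, 0.134
lx·mx by age: 0, 0.684, 0.72124, 0.88642, 0.97406, 0.92988, 0.931, 0.6336, 0.14606
R0 = Σ lx·mx = 5.90626 → 5.91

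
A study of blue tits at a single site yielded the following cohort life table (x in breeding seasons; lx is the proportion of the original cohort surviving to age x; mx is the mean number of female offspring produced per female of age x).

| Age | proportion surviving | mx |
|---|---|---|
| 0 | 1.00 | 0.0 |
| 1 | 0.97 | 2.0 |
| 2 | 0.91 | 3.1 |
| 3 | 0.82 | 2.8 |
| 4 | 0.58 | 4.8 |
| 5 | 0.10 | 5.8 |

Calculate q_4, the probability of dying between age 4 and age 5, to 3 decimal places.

q_4 = (l_4 − l_5) / l_4 = (0.58 − 0.1) / 0.58
     = 0.48 / 0.58 = 0.827586… → 0.828

0.828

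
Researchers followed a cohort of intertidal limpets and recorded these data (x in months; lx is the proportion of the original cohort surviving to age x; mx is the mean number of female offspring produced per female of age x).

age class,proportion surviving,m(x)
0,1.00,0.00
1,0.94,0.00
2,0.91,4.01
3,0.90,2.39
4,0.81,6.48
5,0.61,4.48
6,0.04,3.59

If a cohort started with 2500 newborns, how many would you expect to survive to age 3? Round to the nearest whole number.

2250

Expected survivors = N0 · l_3 = 2500 × 0.90 = 2250 → 2250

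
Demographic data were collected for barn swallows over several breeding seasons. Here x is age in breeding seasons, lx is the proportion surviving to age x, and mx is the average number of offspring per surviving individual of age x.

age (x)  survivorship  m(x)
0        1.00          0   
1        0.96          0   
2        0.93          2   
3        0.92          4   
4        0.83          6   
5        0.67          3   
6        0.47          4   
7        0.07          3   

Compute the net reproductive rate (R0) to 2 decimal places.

14.62

lx·mx by age: 0, 0, 1.86, 3.68, 4.98, 2.01, 1.88, 0.21
R0 = Σ lx·mx = 14.62 → 14.62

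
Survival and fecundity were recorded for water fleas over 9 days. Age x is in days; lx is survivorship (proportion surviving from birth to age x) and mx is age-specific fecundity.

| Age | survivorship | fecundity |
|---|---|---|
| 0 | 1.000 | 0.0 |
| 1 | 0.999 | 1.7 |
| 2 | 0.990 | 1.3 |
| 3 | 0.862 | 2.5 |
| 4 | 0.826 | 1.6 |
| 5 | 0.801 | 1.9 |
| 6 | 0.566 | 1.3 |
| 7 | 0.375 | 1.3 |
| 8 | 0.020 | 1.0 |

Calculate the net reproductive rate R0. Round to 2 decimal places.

9.23

lx·mx by age: 0, 1.6983, 1.287, 2.155, 1.3216, 1.5219, 0.7358, 0.4875, 0.02
R0 = Σ lx·mx = 9.2271 → 9.23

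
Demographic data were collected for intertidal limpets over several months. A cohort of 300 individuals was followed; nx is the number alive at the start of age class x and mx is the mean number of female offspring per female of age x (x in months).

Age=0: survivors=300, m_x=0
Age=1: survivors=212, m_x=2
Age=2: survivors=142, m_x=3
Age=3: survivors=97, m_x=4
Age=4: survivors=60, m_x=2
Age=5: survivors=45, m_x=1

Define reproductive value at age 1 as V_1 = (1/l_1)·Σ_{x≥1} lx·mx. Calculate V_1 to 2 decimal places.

6.62

lx = nx/n0 = nx/300: 1, 0.70667…, 0.47333…, 0.32333…, 0.2, 0.15
lx·mx for x ≥ 1: 1.413333…, 1.42…, 1.293333…, 0.4, 0.15 → sum = 4.676667…
V_1 = 4.676667… / l_1 = 4.676667… / 0.706667… = 6.617925… → 6.62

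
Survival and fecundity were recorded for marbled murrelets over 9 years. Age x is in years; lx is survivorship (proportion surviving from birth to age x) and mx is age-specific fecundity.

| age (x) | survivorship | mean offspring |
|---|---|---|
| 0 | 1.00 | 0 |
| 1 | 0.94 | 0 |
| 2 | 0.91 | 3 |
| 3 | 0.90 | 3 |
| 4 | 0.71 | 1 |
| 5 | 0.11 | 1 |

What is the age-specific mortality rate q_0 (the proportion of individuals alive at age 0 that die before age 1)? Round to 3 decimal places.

q_0 = (l_0 − l_1) / l_0 = (1 − 0.94) / 1
     = 0.06 / 1 = 0.06 → 0.060

0.060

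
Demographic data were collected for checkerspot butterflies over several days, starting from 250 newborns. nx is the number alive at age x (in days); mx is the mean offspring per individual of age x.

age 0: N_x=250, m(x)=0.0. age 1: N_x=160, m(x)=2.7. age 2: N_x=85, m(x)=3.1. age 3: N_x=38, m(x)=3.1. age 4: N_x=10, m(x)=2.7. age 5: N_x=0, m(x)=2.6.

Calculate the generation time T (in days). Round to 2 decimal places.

lx = nx/n0 = nx/250: 1, 0.64, 0.34, 0.152, 0.04, 0
lx·mx: 0, 1.728, 1.054, 0.4712, 0.108, 0 → R0 = 3.3612
x·lx·mx: 0, 1.728, 2.108, 1.4136, 0.432, 0 → Σ = 5.6816
T = 5.6816 / 3.3612 = 1.690349… → 1.69

1.69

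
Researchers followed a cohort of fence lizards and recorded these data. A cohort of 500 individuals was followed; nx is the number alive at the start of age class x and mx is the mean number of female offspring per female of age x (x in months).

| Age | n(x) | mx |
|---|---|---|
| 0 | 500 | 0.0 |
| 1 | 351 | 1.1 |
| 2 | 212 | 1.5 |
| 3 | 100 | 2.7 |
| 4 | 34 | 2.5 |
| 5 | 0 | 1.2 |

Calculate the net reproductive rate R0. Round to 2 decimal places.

lx = nx/n0 = nx/500: 1, 0.702, 0.424, 0.2, 0.068, 0
lx·mx by age: 0, 0.7722, 0.636, 0.54, 0.17, 0
R0 = Σ lx·mx = 2.1182 → 2.12

2.12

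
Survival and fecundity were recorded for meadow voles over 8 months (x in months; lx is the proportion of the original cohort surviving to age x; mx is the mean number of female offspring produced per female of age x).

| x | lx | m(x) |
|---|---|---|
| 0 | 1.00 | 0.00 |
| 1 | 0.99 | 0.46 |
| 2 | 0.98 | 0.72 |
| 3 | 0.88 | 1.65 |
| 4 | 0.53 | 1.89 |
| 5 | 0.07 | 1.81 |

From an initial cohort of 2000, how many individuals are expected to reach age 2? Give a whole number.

Expected survivors = N0 · l_2 = 2000 × 0.98 = 1960 → 1960

1960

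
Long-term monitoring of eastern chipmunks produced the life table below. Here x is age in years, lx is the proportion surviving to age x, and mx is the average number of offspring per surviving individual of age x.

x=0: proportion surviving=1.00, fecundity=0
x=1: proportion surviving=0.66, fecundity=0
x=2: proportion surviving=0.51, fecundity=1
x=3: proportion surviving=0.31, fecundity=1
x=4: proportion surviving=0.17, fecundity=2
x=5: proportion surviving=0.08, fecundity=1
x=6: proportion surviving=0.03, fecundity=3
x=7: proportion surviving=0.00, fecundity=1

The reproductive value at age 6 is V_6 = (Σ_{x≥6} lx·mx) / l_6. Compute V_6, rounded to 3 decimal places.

lx·mx for x ≥ 6: 0.09, 0 → sum = 0.09
V_6 = 0.09 / l_6 = 0.09 / 0.03 = 3 → 3.000

3.000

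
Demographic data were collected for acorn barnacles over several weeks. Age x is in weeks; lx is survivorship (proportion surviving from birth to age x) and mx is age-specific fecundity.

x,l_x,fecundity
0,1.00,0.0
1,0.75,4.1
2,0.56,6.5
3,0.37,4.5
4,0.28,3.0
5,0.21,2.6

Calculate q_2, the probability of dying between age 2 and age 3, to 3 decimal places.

0.339

q_2 = (l_2 − l_3) / l_2 = (0.56 − 0.37) / 0.56
     = 0.19 / 0.56 = 0.339286… → 0.339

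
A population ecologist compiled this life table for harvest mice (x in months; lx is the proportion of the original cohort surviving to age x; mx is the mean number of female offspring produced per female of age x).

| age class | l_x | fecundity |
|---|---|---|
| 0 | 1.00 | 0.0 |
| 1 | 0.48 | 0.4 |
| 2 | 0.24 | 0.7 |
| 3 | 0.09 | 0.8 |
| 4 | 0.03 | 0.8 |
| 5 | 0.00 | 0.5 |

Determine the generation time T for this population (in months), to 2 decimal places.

lx·mx: 0, 0.192, 0.168, 0.072, 0.024, 0 → R0 = 0.456
x·lx·mx: 0, 0.192, 0.336, 0.216, 0.096, 0 → Σ = 0.84
T = 0.84 / 0.456 = 1.842105… → 1.84

1.84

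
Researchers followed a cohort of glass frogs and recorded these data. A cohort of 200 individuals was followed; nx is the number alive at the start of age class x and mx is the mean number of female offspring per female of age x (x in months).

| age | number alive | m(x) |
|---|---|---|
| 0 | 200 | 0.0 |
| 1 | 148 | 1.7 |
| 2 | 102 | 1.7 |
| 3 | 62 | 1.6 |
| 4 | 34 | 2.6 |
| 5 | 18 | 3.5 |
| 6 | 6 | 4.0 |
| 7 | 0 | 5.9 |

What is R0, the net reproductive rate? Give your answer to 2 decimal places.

3.50

lx = nx/n0 = nx/200: 1, 0.74, 0.51, 0.31, 0.17, 0.09, 0.03, 0
lx·mx by age: 0, 1.258, 0.867, 0.496, 0.442, 0.315, 0.12, 0
R0 = Σ lx·mx = 3.498 → 3.50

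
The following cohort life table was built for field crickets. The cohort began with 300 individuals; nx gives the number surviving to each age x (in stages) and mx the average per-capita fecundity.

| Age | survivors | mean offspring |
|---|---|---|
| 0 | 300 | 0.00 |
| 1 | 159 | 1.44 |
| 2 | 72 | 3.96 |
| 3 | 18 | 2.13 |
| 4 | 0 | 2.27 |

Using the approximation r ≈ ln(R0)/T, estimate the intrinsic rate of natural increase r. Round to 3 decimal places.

lx = nx/n0 = nx/300: 1, 0.53, 0.24, 0.06, 0
R0 = Σ lx·mx = 0 + 0.7632 + 0.9504 + 0.1278 + 0 = 1.8414
Σ x·lx·mx = 3.0474; T = 3.0474/1.8414 = 1.65494…
r ≈ ln(R0)/T = ln(1.8414)/1.65494… = 0.36891… → 0.369

0.369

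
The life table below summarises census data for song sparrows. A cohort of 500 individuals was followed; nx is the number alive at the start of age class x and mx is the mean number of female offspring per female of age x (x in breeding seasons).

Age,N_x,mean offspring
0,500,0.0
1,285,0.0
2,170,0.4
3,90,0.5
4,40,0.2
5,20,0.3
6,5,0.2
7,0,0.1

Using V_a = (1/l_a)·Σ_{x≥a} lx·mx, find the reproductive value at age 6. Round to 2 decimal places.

0.20

lx = nx/n0 = nx/500: 1, 0.57, 0.34, 0.18, 0.08, 0.04, 0.01, 0
lx·mx for x ≥ 6: 0.002, 0 → sum = 0.002
V_6 = 0.002 / l_6 = 0.002 / 0.01 = 0.2 → 0.20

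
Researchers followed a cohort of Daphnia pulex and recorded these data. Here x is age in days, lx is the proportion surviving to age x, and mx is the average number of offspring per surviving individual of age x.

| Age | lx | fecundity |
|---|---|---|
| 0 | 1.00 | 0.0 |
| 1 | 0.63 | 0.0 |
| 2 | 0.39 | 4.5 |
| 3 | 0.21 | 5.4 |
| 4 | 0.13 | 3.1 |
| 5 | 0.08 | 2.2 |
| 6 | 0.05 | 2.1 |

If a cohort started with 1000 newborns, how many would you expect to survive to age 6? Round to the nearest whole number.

50

Expected survivors = N0 · l_6 = 1000 × 0.05 = 50 → 50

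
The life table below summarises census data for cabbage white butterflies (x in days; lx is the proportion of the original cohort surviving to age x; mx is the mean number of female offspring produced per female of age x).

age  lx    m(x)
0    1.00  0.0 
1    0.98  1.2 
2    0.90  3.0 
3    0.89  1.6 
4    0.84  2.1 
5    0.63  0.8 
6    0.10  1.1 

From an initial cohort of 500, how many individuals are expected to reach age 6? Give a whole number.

50

Expected survivors = N0 · l_6 = 500 × 0.10 = 50 → 50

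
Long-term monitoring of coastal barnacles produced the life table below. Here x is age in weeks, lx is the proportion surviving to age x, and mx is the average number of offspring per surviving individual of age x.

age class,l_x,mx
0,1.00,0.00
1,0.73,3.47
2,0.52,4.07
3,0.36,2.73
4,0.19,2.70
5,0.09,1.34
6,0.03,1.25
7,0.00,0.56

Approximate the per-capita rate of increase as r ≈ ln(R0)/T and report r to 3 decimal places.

R0 = Σ lx·mx = 0 + 2.5331 + 2.1164 + 0.9828 + 0.513 + 0.1206 + 0.0375 + 0 = 6.3034
Σ x·lx·mx = 12.5943; T = 12.5943/6.3034 = 1.99802…
r ≈ ln(R0)/T = ln(6.3034)/1.99802… = 0.92146… → 0.921

0.921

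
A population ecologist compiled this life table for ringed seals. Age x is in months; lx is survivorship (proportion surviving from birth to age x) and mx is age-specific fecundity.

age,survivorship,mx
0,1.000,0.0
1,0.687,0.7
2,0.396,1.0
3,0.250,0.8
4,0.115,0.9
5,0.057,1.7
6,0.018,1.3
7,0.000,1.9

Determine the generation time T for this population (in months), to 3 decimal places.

2.239

lx·mx: 0, 0.4809, 0.396, 0.2, 0.1035, 0.0969, 0.0234, 0 → R0 = 1.3007
x·lx·mx: 0, 0.4809, 0.792, 0.6, 0.414, 0.4845, 0.1404, 0 → Σ = 2.9118
T = 2.9118 / 1.3007 = 2.238641… → 2.239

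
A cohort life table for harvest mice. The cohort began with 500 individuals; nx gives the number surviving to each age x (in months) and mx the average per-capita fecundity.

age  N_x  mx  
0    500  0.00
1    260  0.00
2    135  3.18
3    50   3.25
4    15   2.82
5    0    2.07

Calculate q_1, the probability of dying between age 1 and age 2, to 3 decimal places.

lx = nx/n0 = nx/500: 1, 0.52, 0.27, 0.1, 0.03, 0
q_1 = (l_1 − l_2) / l_1 = (0.52 − 0.27) / 0.52
     = 0.25 / 0.52 = 0.480769… → 0.481

0.481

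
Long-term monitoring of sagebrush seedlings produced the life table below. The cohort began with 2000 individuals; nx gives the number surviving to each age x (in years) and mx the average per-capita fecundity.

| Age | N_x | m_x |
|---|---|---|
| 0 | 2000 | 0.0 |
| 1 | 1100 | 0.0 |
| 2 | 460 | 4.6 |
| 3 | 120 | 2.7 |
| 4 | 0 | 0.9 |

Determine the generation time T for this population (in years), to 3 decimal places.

lx = nx/n0 = nx/2000: 1, 0.55, 0.23, 0.06, 0
lx·mx: 0, 0, 1.058, 0.162, 0 → R0 = 1.22
x·lx·mx: 0, 0, 2.116, 0.486, 0 → Σ = 2.602
T = 2.602 / 1.22 = 2.132787… → 2.133

2.133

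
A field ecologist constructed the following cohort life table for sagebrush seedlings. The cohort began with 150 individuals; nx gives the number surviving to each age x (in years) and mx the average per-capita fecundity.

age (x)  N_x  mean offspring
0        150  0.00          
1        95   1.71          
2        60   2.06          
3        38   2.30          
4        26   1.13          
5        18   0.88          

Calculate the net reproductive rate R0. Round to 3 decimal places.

lx = nx/n0 = nx/150: 1, 0.63333…, 0.4, 0.25333…, 0.17333…, 0.12
lx·mx by age: 0, 1.083…, 0.824, 0.582667…, 0.195867…, 0.1056
R0 = Σ lx·mx = 2.791133… → 2.791

2.791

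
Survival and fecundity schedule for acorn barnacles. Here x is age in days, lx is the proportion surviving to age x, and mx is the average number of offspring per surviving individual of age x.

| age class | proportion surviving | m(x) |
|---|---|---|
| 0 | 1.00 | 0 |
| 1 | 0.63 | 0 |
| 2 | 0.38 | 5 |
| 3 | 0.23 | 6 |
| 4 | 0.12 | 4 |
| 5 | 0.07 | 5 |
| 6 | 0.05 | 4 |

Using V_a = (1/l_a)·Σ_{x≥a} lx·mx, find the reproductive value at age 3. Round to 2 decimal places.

10.48

lx·mx for x ≥ 3: 1.38, 0.48, 0.35, 0.2 → sum = 2.41
V_3 = 2.41 / l_3 = 2.41 / 0.23 = 10.478261… → 10.48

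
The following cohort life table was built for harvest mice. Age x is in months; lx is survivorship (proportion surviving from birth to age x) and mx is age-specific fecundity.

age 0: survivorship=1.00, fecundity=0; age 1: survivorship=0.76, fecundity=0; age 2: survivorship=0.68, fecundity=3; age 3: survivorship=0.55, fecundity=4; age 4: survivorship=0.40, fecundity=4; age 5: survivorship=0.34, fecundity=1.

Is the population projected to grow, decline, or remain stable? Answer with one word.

R0 = Σ lx·mx = 0 + 0 + 2.04 + 2.2 + 1.6 + 0.34 = 6.18
R0 > 1, so the population is growing.

growing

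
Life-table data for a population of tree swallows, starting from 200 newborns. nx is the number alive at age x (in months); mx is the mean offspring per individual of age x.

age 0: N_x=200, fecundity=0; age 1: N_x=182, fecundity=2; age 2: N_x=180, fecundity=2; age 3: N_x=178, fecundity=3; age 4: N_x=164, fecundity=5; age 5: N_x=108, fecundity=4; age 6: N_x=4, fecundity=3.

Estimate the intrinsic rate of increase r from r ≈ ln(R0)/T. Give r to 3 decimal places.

lx = nx/n0 = nx/200: 1, 0.91, 0.9, 0.89, 0.82, 0.54, 0.02
R0 = Σ lx·mx = 0 + 1.82 + 1.8 + 2.67 + 4.1 + 2.16 + 0.06 = 12.61
Σ x·lx·mx = 40.99; T = 40.99/12.61 = 3.25059…
r ≈ ln(R0)/T = ln(12.61)/3.25059… = 0.7797… → 0.780

0.780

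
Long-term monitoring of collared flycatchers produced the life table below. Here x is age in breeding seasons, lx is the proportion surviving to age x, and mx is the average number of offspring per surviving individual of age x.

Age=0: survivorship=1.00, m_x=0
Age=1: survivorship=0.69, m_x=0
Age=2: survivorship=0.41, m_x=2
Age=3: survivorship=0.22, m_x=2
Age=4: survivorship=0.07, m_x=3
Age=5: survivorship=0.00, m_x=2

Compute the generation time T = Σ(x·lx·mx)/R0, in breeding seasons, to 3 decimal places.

2.585

lx·mx: 0, 0, 0.82, 0.44, 0.21, 0 → R0 = 1.47
x·lx·mx: 0, 0, 1.64, 1.32, 0.84, 0 → Σ = 3.8
T = 3.8 / 1.47 = 2.585034… → 2.585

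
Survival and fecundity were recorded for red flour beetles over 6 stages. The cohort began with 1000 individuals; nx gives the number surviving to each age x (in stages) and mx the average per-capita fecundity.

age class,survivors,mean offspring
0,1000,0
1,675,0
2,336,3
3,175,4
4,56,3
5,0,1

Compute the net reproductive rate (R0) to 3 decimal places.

1.876

lx = nx/n0 = nx/1000: 1, 0.675, 0.336, 0.175, 0.056, 0
lx·mx by age: 0, 0, 1.008, 0.7, 0.168, 0
R0 = Σ lx·mx = 1.876 → 1.876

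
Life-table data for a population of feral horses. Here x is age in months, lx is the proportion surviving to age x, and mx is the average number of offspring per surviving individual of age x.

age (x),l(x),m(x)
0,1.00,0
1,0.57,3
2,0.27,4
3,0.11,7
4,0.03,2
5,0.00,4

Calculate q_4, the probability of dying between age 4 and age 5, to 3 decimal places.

1.000

q_4 = (l_4 − l_5) / l_4 = (0.03 − 0) / 0.03
     = 0.03 / 0.03 = 1 → 1.000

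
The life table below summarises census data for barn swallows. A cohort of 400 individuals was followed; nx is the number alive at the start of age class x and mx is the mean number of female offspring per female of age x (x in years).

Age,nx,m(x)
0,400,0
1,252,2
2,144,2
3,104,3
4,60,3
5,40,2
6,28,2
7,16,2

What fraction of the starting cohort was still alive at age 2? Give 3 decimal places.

0.360

l_2 = n_2/n_0 = 144/400 = 0.36 → 0.360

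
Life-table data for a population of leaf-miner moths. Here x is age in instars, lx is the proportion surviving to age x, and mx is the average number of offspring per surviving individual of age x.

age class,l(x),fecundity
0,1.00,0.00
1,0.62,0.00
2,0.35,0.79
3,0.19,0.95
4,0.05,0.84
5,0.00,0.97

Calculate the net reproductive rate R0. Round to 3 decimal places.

0.499

lx·mx by age: 0, 0, 0.2765, 0.1805, 0.042, 0
R0 = Σ lx·mx = 0.499 → 0.499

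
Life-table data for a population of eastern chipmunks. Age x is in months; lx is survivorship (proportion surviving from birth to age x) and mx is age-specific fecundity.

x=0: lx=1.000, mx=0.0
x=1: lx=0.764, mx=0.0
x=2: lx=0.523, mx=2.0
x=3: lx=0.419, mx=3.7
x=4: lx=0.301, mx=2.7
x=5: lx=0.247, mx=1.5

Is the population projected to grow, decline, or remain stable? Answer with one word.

growing

R0 = Σ lx·mx = 0 + 0 + 1.046 + 1.5503 + 0.8127 + 0.3705 = 3.7795
R0 > 1, so the population is growing.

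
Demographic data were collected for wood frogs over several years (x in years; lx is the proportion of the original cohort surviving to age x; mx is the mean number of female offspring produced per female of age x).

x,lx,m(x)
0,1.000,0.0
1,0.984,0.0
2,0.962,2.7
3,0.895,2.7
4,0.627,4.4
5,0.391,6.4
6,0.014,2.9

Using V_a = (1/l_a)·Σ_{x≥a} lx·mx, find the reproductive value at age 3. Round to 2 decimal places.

8.62

lx·mx for x ≥ 3: 2.4165, 2.7588, 2.5024, 0.0406 → sum = 7.7183
V_3 = 7.7183 / l_3 = 7.7183 / 0.895 = 8.623799… → 8.62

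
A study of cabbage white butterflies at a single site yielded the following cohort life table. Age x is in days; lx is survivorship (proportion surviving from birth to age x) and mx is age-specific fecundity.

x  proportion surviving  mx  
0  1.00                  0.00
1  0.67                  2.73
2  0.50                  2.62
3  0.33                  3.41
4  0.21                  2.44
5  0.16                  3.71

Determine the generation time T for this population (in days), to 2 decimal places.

2.39

lx·mx: 0, 1.8291, 1.31, 1.1253, 0.5124, 0.5936 → R0 = 5.3704
x·lx·mx: 0, 1.8291, 2.62, 3.3759, 2.0496, 2.968 → Σ = 12.8426
T = 12.8426 / 5.3704 = 2.391367… → 2.39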